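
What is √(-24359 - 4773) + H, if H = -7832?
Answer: -7832 + 2*I*√7283 ≈ -7832.0 + 170.68*I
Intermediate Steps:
√(-24359 - 4773) + H = √(-24359 - 4773) - 7832 = √(-29132) - 7832 = 2*I*√7283 - 7832 = -7832 + 2*I*√7283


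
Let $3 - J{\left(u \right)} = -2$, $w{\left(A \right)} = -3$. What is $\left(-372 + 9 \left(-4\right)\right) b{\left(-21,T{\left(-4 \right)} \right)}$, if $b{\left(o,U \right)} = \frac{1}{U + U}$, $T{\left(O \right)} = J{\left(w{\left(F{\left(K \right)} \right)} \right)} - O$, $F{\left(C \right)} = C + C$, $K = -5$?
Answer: $- \frac{68}{3} \approx -22.667$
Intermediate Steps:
$F{\left(C \right)} = 2 C$
$J{\left(u \right)} = 5$ ($J{\left(u \right)} = 3 - -2 = 3 + 2 = 5$)
$T{\left(O \right)} = 5 - O$
$b{\left(o,U \right)} = \frac{1}{2 U}$
$\left(-372 + 9 \left(-4\right)\right) b{\left(-21,T{\left(-4 \right)} \right)} = \left(-372 + 9 \left(-4\right)\right) \frac{1}{2 \left(5 - -4\right)} = \left(-372 - 36\right) \frac{1}{2 \left(5 + 4\right)} = - 408 \frac{1}{2 \cdot 9} = - 408 \cdot \frac{1}{2} \cdot \frac{1}{9} = \left(-408\right) \frac{1}{18} = - \frac{68}{3}$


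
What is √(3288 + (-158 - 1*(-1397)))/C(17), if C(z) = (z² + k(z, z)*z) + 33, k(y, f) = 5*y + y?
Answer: 3*√503/2056 ≈ 0.032725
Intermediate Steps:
k(y, f) = 6*y
C(z) = 33 + 7*z² (C(z) = (z² + (6*z)*z) + 33 = (z² + 6*z²) + 33 = 7*z² + 33 = 33 + 7*z²)
√(3288 + (-158 - 1*(-1397)))/C(17) = √(3288 + (-158 - 1*(-1397)))/(33 + 7*17²) = √(3288 + (-158 + 1397))/(33 + 7*289) = √(3288 + 1239)/(33 + 2023) = √4527/2056 = (3*√503)*(1/2056) = 3*√503/2056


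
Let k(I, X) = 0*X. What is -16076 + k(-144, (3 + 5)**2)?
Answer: -16076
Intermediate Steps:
k(I, X) = 0
-16076 + k(-144, (3 + 5)**2) = -16076 + 0 = -16076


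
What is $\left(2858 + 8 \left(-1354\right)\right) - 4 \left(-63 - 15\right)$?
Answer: $-7662$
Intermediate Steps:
$\left(2858 + 8 \left(-1354\right)\right) - 4 \left(-63 - 15\right) = \left(2858 - 10832\right) - -312 = -7974 + 312 = -7662$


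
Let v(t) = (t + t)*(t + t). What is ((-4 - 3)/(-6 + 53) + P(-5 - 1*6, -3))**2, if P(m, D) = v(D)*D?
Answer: 25836889/2209 ≈ 11696.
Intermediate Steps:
v(t) = 4*t**2 (v(t) = (2*t)*(2*t) = 4*t**2)
P(m, D) = 4*D**3 (P(m, D) = (4*D**2)*D = 4*D**3)
((-4 - 3)/(-6 + 53) + P(-5 - 1*6, -3))**2 = ((-4 - 3)/(-6 + 53) + 4*(-3)**3)**2 = (-7/47 + 4*(-27))**2 = (-7*1/47 - 108)**2 = (-7/47 - 108)**2 = (-5083/47)**2 = 25836889/2209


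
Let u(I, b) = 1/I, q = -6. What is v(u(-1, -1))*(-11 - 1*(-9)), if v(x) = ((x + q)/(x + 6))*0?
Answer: 0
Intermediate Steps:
u(I, b) = 1/I
v(x) = 0 (v(x) = ((x - 6)/(x + 6))*0 = ((-6 + x)/(6 + x))*0 = 0)
v(u(-1, -1))*(-11 - 1*(-9)) = 0*(-11 - 1*(-9)) = 0*(-11 + 9) = 0*(-2) = 0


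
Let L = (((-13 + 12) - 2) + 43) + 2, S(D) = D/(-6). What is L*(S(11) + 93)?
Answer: 3829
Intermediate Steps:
S(D) = -D/6 (S(D) = D*(-⅙) = -D/6)
L = 42 (L = ((-1 - 2) + 43) + 2 = (-3 + 43) + 2 = 40 + 2 = 42)
L*(S(11) + 93) = 42*(-⅙*11 + 93) = 42*(-11/6 + 93) = 42*(547/6) = 3829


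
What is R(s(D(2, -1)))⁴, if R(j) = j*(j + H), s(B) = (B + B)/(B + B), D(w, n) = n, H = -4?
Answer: 81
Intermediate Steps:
s(B) = 1 (s(B) = (2*B)/((2*B)) = (2*B)*(1/(2*B)) = 1)
R(j) = j*(-4 + j) (R(j) = j*(j - 4) = j*(-4 + j))
R(s(D(2, -1)))⁴ = (1*(-4 + 1))⁴ = (1*(-3))⁴ = (-3)⁴ = 81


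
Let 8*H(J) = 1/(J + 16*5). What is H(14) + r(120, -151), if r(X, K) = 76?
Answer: 57153/752 ≈ 76.001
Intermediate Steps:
H(J) = 1/(8*(80 + J)) (H(J) = 1/(8*(J + 16*5)) = 1/(8*(J + 80)) = 1/(8*(80 + J)))
H(14) + r(120, -151) = 1/(8*(80 + 14)) + 76 = (1/8)/94 + 76 = (1/8)*(1/94) + 76 = 1/752 + 76 = 57153/752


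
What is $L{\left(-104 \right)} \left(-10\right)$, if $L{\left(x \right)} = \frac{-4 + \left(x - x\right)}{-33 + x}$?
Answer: $- \frac{40}{137} \approx -0.29197$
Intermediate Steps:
$L{\left(x \right)} = - \frac{4}{-33 + x}$ ($L{\left(x \right)} = \frac{-4 + 0}{-33 + x} = - \frac{4}{-33 + x}$)
$L{\left(-104 \right)} \left(-10\right) = - \frac{4}{-33 - 104} \left(-10\right) = - \frac{4}{-137} \left(-10\right) = \left(-4\right) \left(- \frac{1}{137}\right) \left(-10\right) = \frac{4}{137} \left(-10\right) = - \frac{40}{137}$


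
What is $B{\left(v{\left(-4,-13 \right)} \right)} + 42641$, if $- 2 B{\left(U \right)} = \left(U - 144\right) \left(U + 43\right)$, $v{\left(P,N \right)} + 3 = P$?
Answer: $45359$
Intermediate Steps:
$v{\left(P,N \right)} = -3 + P$
$B{\left(U \right)} = - \frac{\left(-144 + U\right) \left(43 + U\right)}{2}$ ($B{\left(U \right)} = - \frac{\left(U - 144\right) \left(U + 43\right)}{2} = - \frac{\left(-144 + U\right) \left(43 + U\right)}{2}$)
$B{\left(v{\left(-4,-13 \right)} \right)} + 42641 = \left(3096 - \frac{\left(-3 - 4\right)^{2}}{2} + \frac{101 \left(-3 - 4\right)}{2}\right) + 42641 = \left(3096 - \frac{\left(-7\right)^{2}}{2} + \frac{101}{2} \left(-7\right)\right) + 42641 = \left(3096 - \frac{49}{2} - \frac{707}{2}\right) + 42641 = 2718 + 42641 = 45359$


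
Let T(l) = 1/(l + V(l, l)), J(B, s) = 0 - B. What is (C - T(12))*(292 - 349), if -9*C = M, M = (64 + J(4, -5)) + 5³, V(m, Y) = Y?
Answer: 28177/24 ≈ 1174.0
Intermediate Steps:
J(B, s) = -B
T(l) = 1/(2*l) (T(l) = 1/(l + l) = 1/(2*l))
M = 185 (M = (64 - 1*4) + 5³ = (64 - 4) + 125 = 60 + 125 = 185)
C = -185/9 (C = -⅑*185 = -185/9 ≈ -20.556)
(C - T(12))*(292 - 349) = (-185/9 - 1/(2*12))*(292 - 349) = (-185/9 - 1/(2*12))*(-57) = (-185/9 - 1*1/24)*(-57) = (-185/9 - 1/24)*(-57) = -1483/72*(-57) = 28177/24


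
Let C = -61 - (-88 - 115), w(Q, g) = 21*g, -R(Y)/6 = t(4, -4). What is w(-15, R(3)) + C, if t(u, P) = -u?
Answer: 646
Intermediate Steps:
R(Y) = 24 (R(Y) = -(-6)*4 = -6*(-4) = 24)
C = 142 (C = -61 - 1*(-203) = -61 + 203 = 142)
w(-15, R(3)) + C = 21*24 + 142 = 504 + 142 = 646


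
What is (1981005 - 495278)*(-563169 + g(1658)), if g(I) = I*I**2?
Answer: 6770783525671961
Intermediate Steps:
g(I) = I**3
(1981005 - 495278)*(-563169 + g(1658)) = (1981005 - 495278)*(-563169 + 1658**3) = 1485727*(-563169 + 4557782312) = 1485727*4557219143 = 6770783525671961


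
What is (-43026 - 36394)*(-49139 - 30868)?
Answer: 6354155940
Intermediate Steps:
(-43026 - 36394)*(-49139 - 30868) = -79420*(-80007) = 6354155940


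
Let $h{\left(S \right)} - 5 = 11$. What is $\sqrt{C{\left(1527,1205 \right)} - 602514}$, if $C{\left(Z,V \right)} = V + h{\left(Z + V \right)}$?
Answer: $i \sqrt{601293} \approx 775.43 i$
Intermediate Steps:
$h{\left(S \right)} = 16$ ($h{\left(S \right)} = 5 + 11 = 16$)
$C{\left(Z,V \right)} = 16 + V$ ($C{\left(Z,V \right)} = V + 16 = 16 + V$)
$\sqrt{C{\left(1527,1205 \right)} - 602514} = \sqrt{\left(16 + 1205\right) - 602514} = \sqrt{1221 - 602514} = \sqrt{-601293} = i \sqrt{601293}$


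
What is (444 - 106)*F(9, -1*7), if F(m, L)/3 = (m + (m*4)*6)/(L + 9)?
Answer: 114075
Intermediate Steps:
F(m, L) = 75*m/(9 + L) (F(m, L) = 3*((m + (m*4)*6)/(L + 9)) = 3*((m + (4*m)*6)/(9 + L)) = 3*((m + 24*m)/(9 + L)) = 3*((25*m)/(9 + L)) = 3*(25*m/(9 + L)) = 75*m/(9 + L))
(444 - 106)*F(9, -1*7) = (444 - 106)*(75*9/(9 - 1*7)) = 338*(75*9/(9 - 7)) = 338*(75*9/2) = 338*(75*9*(1/2)) = 338*(675/2) = 114075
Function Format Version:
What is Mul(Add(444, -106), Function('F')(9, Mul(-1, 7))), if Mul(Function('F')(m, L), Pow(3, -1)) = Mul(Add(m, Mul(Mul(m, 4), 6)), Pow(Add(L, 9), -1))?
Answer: 114075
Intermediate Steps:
Function('F')(m, L) = Mul(75, m, Pow(Add(9, L), -1)) (Function('F')(m, L) = Mul(3, Mul(Add(m, Mul(Mul(m, 4), 6)), Pow(Add(L, 9), -1))) = Mul(3, Mul(Add(m, Mul(Mul(4, m), 6)), Pow(Add(9, L), -1))) = Mul(3, Mul(Add(m, Mul(24, m)), Pow(Add(9, L), -1))) = Mul(3, Mul(Mul(25, m), Pow(Add(9, L), -1))) = Mul(3, Mul(25, m, Pow(Add(9, L), -1))) = Mul(75, m, Pow(Add(9, L), -1)))
Mul(Add(444, -106), Function('F')(9, Mul(-1, 7))) = Mul(Add(444, -106), Mul(75, 9, Pow(Add(9, Mul(-1, 7)), -1))) = Mul(338, Mul(75, 9, Pow(Add(9, -7), -1))) = Mul(338, Mul(75, 9, Pow(2, -1))) = Mul(338, Mul(75, 9, Rational(1, 2))) = Mul(338, Rational(675, 2)) = 114075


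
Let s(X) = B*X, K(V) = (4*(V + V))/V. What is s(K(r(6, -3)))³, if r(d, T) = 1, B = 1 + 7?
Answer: 262144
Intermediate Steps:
B = 8
K(V) = 8 (K(V) = (4*(2*V))/V = (8*V)/V = 8)
s(X) = 8*X
s(K(r(6, -3)))³ = (8*8)³ = 64³ = 262144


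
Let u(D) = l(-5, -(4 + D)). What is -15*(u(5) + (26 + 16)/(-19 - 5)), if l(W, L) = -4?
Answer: 345/4 ≈ 86.250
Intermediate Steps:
u(D) = -4
-15*(u(5) + (26 + 16)/(-19 - 5)) = -15*(-4 + (26 + 16)/(-19 - 5)) = -15*(-4 + 42/(-24)) = -15*(-4 + 42*(-1/24)) = -15*(-4 - 7/4) = -15*(-23/4) = 345/4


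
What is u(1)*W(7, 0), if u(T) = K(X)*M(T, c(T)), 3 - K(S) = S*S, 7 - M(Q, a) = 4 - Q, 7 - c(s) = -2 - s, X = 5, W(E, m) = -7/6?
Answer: 308/3 ≈ 102.67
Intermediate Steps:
W(E, m) = -7/6 (W(E, m) = -7*⅙ = -7/6)
c(s) = 9 + s (c(s) = 7 - (-2 - s) = 7 + (2 + s) = 9 + s)
M(Q, a) = 3 + Q (M(Q, a) = 7 - (4 - Q) = 7 + (-4 + Q) = 3 + Q)
K(S) = 3 - S² (K(S) = 3 - S*S = 3 - S²)
u(T) = -66 - 22*T (u(T) = (3 - 1*5²)*(3 + T) = (3 - 1*25)*(3 + T) = (3 - 25)*(3 + T) = -22*(3 + T) = -66 - 22*T)
u(1)*W(7, 0) = (-66 - 22*1)*(-7/6) = (-66 - 22)*(-7/6) = -88*(-7/6) = 308/3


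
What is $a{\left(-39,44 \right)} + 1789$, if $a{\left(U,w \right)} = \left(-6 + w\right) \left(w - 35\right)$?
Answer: $2131$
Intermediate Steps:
$a{\left(U,w \right)} = \left(-35 + w\right) \left(-6 + w\right)$ ($a{\left(U,w \right)} = \left(-6 + w\right) \left(-35 + w\right) = \left(-35 + w\right) \left(-6 + w\right)$)
$a{\left(-39,44 \right)} + 1789 = \left(210 + 44^{2} - 1804\right) + 1789 = \left(210 + 1936 - 1804\right) + 1789 = 342 + 1789 = 2131$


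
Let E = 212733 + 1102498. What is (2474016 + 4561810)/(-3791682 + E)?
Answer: -7035826/2476451 ≈ -2.8411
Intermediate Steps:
E = 1315231
(2474016 + 4561810)/(-3791682 + E) = (2474016 + 4561810)/(-3791682 + 1315231) = 7035826/(-2476451) = 7035826*(-1/2476451) = -7035826/2476451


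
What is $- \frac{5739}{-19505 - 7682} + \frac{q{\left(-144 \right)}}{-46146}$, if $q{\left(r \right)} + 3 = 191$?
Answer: $\frac{129860369}{627285651} \approx 0.20702$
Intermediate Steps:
$q{\left(r \right)} = 188$ ($q{\left(r \right)} = -3 + 191 = 188$)
$- \frac{5739}{-19505 - 7682} + \frac{q{\left(-144 \right)}}{-46146} = - \frac{5739}{-19505 - 7682} + \frac{188}{-46146} = - \frac{5739}{-27187} + 188 \left(- \frac{1}{46146}\right) = \left(-5739\right) \left(- \frac{1}{27187}\right) - \frac{94}{23073} = \frac{5739}{27187} - \frac{94}{23073} = \frac{129860369}{627285651}$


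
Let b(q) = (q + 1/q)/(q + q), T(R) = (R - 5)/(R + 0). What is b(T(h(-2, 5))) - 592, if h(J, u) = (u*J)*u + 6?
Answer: -2838447/4802 ≈ -591.10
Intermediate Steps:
h(J, u) = 6 + J*u**2 (h(J, u) = (J*u)*u + 6 = J*u**2 + 6 = 6 + J*u**2)
T(R) = (-5 + R)/R
b(q) = (q + 1/q)/(2*q) (b(q) = (q + 1/q)/((2*q)) = (q + 1/q)*(1/(2*q)) = (q + 1/q)/(2*q))
b(T(h(-2, 5))) - 592 = (1 + ((-5 + (6 - 2*5**2))/(6 - 2*5**2))**2)/(2*((-5 + (6 - 2*5**2))/(6 - 2*5**2))**2) - 592 = (1 + ((-5 + (6 - 2*25))/(6 - 2*25))**2)/(2*((-5 + (6 - 2*25))/(6 - 2*25))**2) - 592 = (1 + ((-5 + (6 - 50))/(6 - 50))**2)/(2*((-5 + (6 - 50))/(6 - 50))**2) - 592 = (1 + ((-5 - 44)/(-44))**2)/(2*((-5 - 44)/(-44))**2) - 592 = (1 + (-1/44*(-49))**2)/(2*(-1/44*(-49))**2) - 592 = (1 + (49/44)**2)/(2*(49/44)**2) - 592 = (1/2)*(1936/2401)*(1 + 2401/1936) - 592 = (1/2)*(1936/2401)*(4337/1936) - 592 = 4337/4802 - 592 = -2838447/4802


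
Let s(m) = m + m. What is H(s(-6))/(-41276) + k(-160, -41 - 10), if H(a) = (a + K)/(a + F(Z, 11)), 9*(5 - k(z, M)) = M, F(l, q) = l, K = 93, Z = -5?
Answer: 22454387/2105076 ≈ 10.667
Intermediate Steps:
s(m) = 2*m
k(z, M) = 5 - M/9
H(a) = (93 + a)/(-5 + a) (H(a) = (a + 93)/(a - 5) = (93 + a)/(-5 + a))
H(s(-6))/(-41276) + k(-160, -41 - 10) = ((93 + 2*(-6))/(-5 + 2*(-6)))/(-41276) + (5 - (-41 - 10)/9) = ((93 - 12)/(-5 - 12))*(-1/41276) + (5 - ⅑*(-51)) = (81/(-17))*(-1/41276) + (5 + 17/3) = -1/17*81*(-1/41276) + 32/3 = -81/17*(-1/41276) + 32/3 = 81/701692 + 32/3 = 22454387/2105076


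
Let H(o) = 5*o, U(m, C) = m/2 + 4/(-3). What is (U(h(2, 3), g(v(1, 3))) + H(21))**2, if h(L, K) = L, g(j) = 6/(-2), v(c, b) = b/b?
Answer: 98596/9 ≈ 10955.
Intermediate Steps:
v(c, b) = 1
g(j) = -3 (g(j) = 6*(-1/2) = -3)
U(m, C) = -4/3 + m/2 (U(m, C) = m*(1/2) + 4*(-1/3) = m/2 - 4/3 = -4/3 + m/2)
(U(h(2, 3), g(v(1, 3))) + H(21))**2 = ((-4/3 + (1/2)*2) + 5*21)**2 = ((-4/3 + 1) + 105)**2 = (-1/3 + 105)**2 = (314/3)**2 = 98596/9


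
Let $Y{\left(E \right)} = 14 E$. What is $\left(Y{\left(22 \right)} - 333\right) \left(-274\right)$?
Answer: $6850$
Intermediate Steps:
$\left(Y{\left(22 \right)} - 333\right) \left(-274\right) = \left(14 \cdot 22 - 333\right) \left(-274\right) = \left(308 - 333\right) \left(-274\right) = \left(-25\right) \left(-274\right) = 6850$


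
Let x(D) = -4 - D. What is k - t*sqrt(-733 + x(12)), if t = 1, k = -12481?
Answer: -12481 - I*sqrt(749) ≈ -12481.0 - 27.368*I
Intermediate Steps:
k - t*sqrt(-733 + x(12)) = -12481 - sqrt(-733 + (-4 - 1*12)) = -12481 - sqrt(-733 + (-4 - 12)) = -12481 - sqrt(-733 - 16) = -12481 - sqrt(-749) = -12481 - I*sqrt(749)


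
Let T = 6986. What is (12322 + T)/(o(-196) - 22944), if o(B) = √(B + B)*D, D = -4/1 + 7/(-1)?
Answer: -55375344/65809321 + 371679*I*√2/65809321 ≈ -0.84145 + 0.0079872*I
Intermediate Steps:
D = -11 (D = -4*1 + 7*(-1) = -4 - 7 = -11)
o(B) = -11*√2*√B (o(B) = √(B + B)*(-11) = √(2*B)*(-11) = (√2*√B)*(-11) = -11*√2*√B)
(12322 + T)/(o(-196) - 22944) = (12322 + 6986)/(-11*√2*√(-196) - 22944) = 19308/(-11*√2*14*I - 22944) = 19308/(-154*I*√2 - 22944) = 19308/(-22944 - 154*I*√2)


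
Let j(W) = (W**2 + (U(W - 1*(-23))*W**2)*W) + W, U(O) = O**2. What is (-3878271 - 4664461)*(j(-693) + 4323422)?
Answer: 1276280333949267647704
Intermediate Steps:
j(W) = W + W**2 + W**3*(23 + W)**2 (j(W) = (W**2 + ((W - 1*(-23))**2*W**2)*W) + W = (W**2 + ((W + 23)**2*W**2)*W) + W = (W**2 + ((23 + W)**2*W**2)*W) + W = (W**2 + (W**2*(23 + W)**2)*W) + W = (W**2 + W**3*(23 + W)**2) + W = W + W**2 + W**3*(23 + W)**2)
(-3878271 - 4664461)*(j(-693) + 4323422) = (-3878271 - 4664461)*(-693*(1 - 693 + (-693)**2*(23 - 693)**2) + 4323422) = -8542732*(-693*(1 - 693 + 480249*(-670)**2) + 4323422) = -8542732*(-693*(1 - 693 + 480249*448900) + 4323422) = -8542732*(-693*(1 - 693 + 215583776100) + 4323422) = -8542732*(-693*215583775408 + 4323422) = -8542732*(-149399556357744 + 4323422) = -8542732*(-149399552034322) = 1276280333949267647704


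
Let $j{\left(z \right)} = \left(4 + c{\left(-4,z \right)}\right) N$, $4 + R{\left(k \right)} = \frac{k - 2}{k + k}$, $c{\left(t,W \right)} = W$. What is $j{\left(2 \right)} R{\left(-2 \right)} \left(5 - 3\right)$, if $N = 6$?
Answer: $-216$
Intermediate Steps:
$R{\left(k \right)} = -4 + \frac{-2 + k}{2 k}$ ($R{\left(k \right)} = -4 + \frac{k - 2}{k + k} = -4 + \frac{-2 + k}{2 k}$)
$j{\left(z \right)} = 24 + 6 z$ ($j{\left(z \right)} = \left(4 + z\right) 6 = 24 + 6 z$)
$j{\left(2 \right)} R{\left(-2 \right)} \left(5 - 3\right) = \left(24 + 6 \cdot 2\right) \left(- \frac{7}{2} - \frac{1}{-2}\right) \left(5 - 3\right) = \left(24 + 12\right) \left(- \frac{7}{2} - - \frac{1}{2}\right) \left(5 - 3\right) = 36 \left(- \frac{7}{2} + \frac{1}{2}\right) 2 = 36 \left(-3\right) 2 = \left(-108\right) 2 = -216$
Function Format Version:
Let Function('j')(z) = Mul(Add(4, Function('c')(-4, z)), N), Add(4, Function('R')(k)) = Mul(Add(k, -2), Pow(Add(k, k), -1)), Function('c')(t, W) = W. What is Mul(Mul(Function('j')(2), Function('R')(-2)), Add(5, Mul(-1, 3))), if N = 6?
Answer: -216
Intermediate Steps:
Function('R')(k) = Add(-4, Mul(Rational(1, 2), Pow(k, -1), Add(-2, k))) (Function('R')(k) = Add(-4, Mul(Add(k, -2), Pow(Add(k, k), -1))) = Add(-4, Mul(Add(-2, k), Pow(Mul(2, k), -1))) = Add(-4, Mul(Add(-2, k), Mul(Rational(1, 2), Pow(k, -1)))) = Add(-4, Mul(Rational(1, 2), Pow(k, -1), Add(-2, k))))
Function('j')(z) = Add(24, Mul(6, z)) (Function('j')(z) = Mul(Add(4, z), 6) = Add(24, Mul(6, z)))
Mul(Mul(Function('j')(2), Function('R')(-2)), Add(5, Mul(-1, 3))) = Mul(Mul(Add(24, Mul(6, 2)), Add(Rational(-7, 2), Mul(-1, Pow(-2, -1)))), Add(5, Mul(-1, 3))) = Mul(Mul(Add(24, 12), Add(Rational(-7, 2), Mul(-1, Rational(-1, 2)))), Add(5, -3)) = Mul(Mul(36, Add(Rational(-7, 2), Rational(1, 2))), 2) = Mul(Mul(36, -3), 2) = Mul(-108, 2) = -216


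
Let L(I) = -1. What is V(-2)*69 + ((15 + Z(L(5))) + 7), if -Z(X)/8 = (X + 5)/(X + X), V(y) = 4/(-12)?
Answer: 15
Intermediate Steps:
V(y) = -⅓ (V(y) = 4*(-1/12) = -⅓)
Z(X) = -4*(5 + X)/X (Z(X) = -8*(X + 5)/(X + X) = -8*(5 + X)/(2*X) = -8*(5 + X)*1/(2*X) = -4*(5 + X)/X)
V(-2)*69 + ((15 + Z(L(5))) + 7) = -⅓*69 + ((15 + (-4 - 20/(-1))) + 7) = -23 + ((15 + (-4 - 20*(-1))) + 7) = -23 + ((15 + (-4 + 20)) + 7) = -23 + ((15 + 16) + 7) = -23 + (31 + 7) = -23 + 38 = 15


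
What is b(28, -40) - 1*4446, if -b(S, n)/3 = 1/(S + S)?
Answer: -248979/56 ≈ -4446.1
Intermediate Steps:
b(S, n) = -3/(2*S) (b(S, n) = -3/(S + S) = -3*1/(2*S) = -3/(2*S))
b(28, -40) - 1*4446 = -3/2/28 - 1*4446 = -3/2*1/28 - 4446 = -3/56 - 4446 = -248979/56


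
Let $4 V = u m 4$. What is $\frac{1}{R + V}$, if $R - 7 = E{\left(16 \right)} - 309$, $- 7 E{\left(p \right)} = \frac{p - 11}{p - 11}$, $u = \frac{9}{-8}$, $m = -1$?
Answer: $- \frac{56}{16857} \approx -0.0033221$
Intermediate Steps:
$u = - \frac{9}{8}$ ($u = 9 \left(- \frac{1}{8}\right) = - \frac{9}{8} \approx -1.125$)
$V = \frac{9}{8}$ ($V = \frac{\left(- \frac{9}{8}\right) \left(-1\right) 4}{4} = \frac{\frac{9}{8} \cdot 4}{4} = \frac{1}{4} \cdot \frac{9}{2} = \frac{9}{8} \approx 1.125$)
$E{\left(p \right)} = - \frac{1}{7}$ ($E{\left(p \right)} = - \frac{\left(p - 11\right) \frac{1}{p - 11}}{7} = - \frac{\left(-11 + p\right) \frac{1}{-11 + p}}{7} = \left(- \frac{1}{7}\right) 1 = - \frac{1}{7}$)
$R = - \frac{2115}{7}$ ($R = 7 - \frac{2164}{7} = - \frac{2115}{7} \approx -302.14$)
$\frac{1}{R + V} = \frac{1}{- \frac{2115}{7} + \frac{9}{8}} = \frac{1}{- \frac{16857}{56}} = - \frac{56}{16857}$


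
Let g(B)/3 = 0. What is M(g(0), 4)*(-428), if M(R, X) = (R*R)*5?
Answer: 0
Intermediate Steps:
g(B) = 0 (g(B) = 3*0 = 0)
M(R, X) = 5*R**2 (M(R, X) = R**2*5 = 5*R**2)
M(g(0), 4)*(-428) = (5*0**2)*(-428) = (5*0)*(-428) = 0*(-428) = 0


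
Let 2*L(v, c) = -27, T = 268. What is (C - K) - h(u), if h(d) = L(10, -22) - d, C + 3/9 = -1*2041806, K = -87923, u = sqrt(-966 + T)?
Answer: -11723219/6 + I*sqrt(698) ≈ -1.9539e+6 + 26.42*I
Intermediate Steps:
u = I*sqrt(698) (u = sqrt(-966 + 268) = sqrt(-698) = I*sqrt(698) ≈ 26.42*I)
L(v, c) = -27/2 (L(v, c) = (1/2)*(-27) = -27/2)
C = -6125419/3 (C = -1/3 - 1*2041806 = -1/3 - 2041806 = -6125419/3 ≈ -2.0418e+6)
h(d) = -27/2 - d
(C - K) - h(u) = (-6125419/3 - 1*(-87923)) - (-27/2 - I*sqrt(698)) = (-6125419/3 + 87923) - (-27/2 - I*sqrt(698)) = -5861650/3 + (27/2 + I*sqrt(698)) = -11723219/6 + I*sqrt(698)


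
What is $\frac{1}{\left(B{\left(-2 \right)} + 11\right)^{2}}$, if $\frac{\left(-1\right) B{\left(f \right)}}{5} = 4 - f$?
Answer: $\frac{1}{361} \approx 0.0027701$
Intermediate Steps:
$B{\left(f \right)} = -20 + 5 f$ ($B{\left(f \right)} = - 5 \left(4 - f\right) = -20 + 5 f$)
$\frac{1}{\left(B{\left(-2 \right)} + 11\right)^{2}} = \frac{1}{\left(\left(-20 + 5 \left(-2\right)\right) + 11\right)^{2}} = \frac{1}{\left(\left(-20 - 10\right) + 11\right)^{2}} = \frac{1}{\left(-30 + 11\right)^{2}} = \frac{1}{\left(-19\right)^{2}} = \frac{1}{361}$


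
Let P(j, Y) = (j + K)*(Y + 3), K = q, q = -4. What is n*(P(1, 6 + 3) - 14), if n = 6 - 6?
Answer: 0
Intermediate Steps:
n = 0
K = -4
P(j, Y) = (-4 + j)*(3 + Y) (P(j, Y) = (j - 4)*(Y + 3) = (-4 + j)*(3 + Y))
n*(P(1, 6 + 3) - 14) = 0*((-12 - 4*(6 + 3) + 3*1 + (6 + 3)*1) - 14) = 0*((-12 - 4*9 + 3 + 9*1) - 14) = 0*((-12 - 36 + 3 + 9) - 14) = 0*(-36 - 14) = 0*(-50) = 0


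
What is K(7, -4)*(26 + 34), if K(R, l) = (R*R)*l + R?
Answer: -11340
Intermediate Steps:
K(R, l) = R + l*R**2 (K(R, l) = R**2*l + R = l*R**2 + R = R + l*R**2)
K(7, -4)*(26 + 34) = (7*(1 + 7*(-4)))*(26 + 34) = (7*(1 - 28))*60 = (7*(-27))*60 = -189*60 = -11340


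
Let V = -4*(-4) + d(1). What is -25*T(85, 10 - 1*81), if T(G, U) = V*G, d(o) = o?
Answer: -36125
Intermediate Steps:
V = 17 (V = -4*(-4) + 1 = 16 + 1 = 17)
T(G, U) = 17*G
-25*T(85, 10 - 1*81) = -425*85 = -25*1445 = -36125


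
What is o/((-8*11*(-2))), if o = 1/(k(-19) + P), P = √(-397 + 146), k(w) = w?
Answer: -19/107712 - I*√251/107712 ≈ -0.0001764 - 0.00014709*I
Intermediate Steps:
P = I*√251 (P = √(-251) = I*√251 ≈ 15.843*I)
o = 1/(-19 + I*√251) ≈ -0.031046 - 0.025887*I
o/((-8*11*(-2))) = (-19/612 - I*√251/612)/((-8*11*(-2))) = (-19/612 - I*√251/612)/((-88*(-2))) = (-19/612 - I*√251/612)/176 = (-19/612 - I*√251/612)*(1/176) = -19/107712 - I*√251/107712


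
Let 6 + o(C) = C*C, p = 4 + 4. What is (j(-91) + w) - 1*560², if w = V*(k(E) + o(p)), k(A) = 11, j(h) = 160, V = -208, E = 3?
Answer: -327792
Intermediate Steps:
p = 8
o(C) = -6 + C² (o(C) = -6 + C*C = -6 + C²)
w = -14352 (w = -208*(11 + (-6 + 8²)) = -208*(11 + (-6 + 64)) = -208*(11 + 58) = -208*69 = -14352)
(j(-91) + w) - 1*560² = (160 - 14352) - 1*560² = -14192 - 1*313600 = -14192 - 313600 = -327792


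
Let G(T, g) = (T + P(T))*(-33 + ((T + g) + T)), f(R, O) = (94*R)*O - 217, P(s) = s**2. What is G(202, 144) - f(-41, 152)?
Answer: 21704115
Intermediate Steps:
f(R, O) = -217 + 94*O*R (f(R, O) = 94*O*R - 217 = -217 + 94*O*R)
G(T, g) = (T + T**2)*(-33 + g + 2*T) (G(T, g) = (T + T**2)*(-33 + ((T + g) + T)) = (T + T**2)*(-33 + (g + 2*T)) = (T + T**2)*(-33 + g + 2*T))
G(202, 144) - f(-41, 152) = 202*(-33 + 144 - 31*202 + 2*202**2 + 202*144) - (-217 + 94*152*(-41)) = 202*(-33 + 144 - 6262 + 2*40804 + 29088) - (-217 - 585808) = 202*(-33 + 144 - 6262 + 81608 + 29088) - 1*(-586025) = 202*104545 + 586025 = 21118090 + 586025 = 21704115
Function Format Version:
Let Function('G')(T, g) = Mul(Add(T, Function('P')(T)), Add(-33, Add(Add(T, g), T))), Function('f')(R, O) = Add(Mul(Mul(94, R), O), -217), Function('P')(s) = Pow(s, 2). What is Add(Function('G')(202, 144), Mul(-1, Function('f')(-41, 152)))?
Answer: 21704115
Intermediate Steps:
Function('f')(R, O) = Add(-217, Mul(94, O, R)) (Function('f')(R, O) = Add(Mul(94, O, R), -217) = Add(-217, Mul(94, O, R)))
Function('G')(T, g) = Mul(Add(T, Pow(T, 2)), Add(-33, g, Mul(2, T))) (Function('G')(T, g) = Mul(Add(T, Pow(T, 2)), Add(-33, Add(Add(T, g), T))) = Mul(Add(T, Pow(T, 2)), Add(-33, Add(g, Mul(2, T)))) = Mul(Add(T, Pow(T, 2)), Add(-33, g, Mul(2, T))))
Add(Function('G')(202, 144), Mul(-1, Function('f')(-41, 152))) = Add(Mul(202, Add(-33, 144, Mul(-31, 202), Mul(2, Pow(202, 2)), Mul(202, 144))), Mul(-1, Add(-217, Mul(94, 152, -41)))) = Add(Mul(202, Add(-33, 144, -6262, Mul(2, 40804), 29088)), Mul(-1, Add(-217, -585808))) = Add(Mul(202, Add(-33, 144, -6262, 81608, 29088)), Mul(-1, -586025)) = Add(Mul(202, 104545), 586025) = Add(21118090, 586025) = 21704115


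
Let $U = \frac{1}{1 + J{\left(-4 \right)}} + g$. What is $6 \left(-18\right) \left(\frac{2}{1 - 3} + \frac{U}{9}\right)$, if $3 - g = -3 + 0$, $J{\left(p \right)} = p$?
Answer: $40$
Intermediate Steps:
$g = 6$ ($g = 3 - \left(-3 + 0\right) = 3 - -3 = 3 + 3 = 6$)
$U = \frac{17}{3}$ ($U = \frac{1}{1 - 4} + 6 = \frac{1}{-3} + 6 = - \frac{1}{3} + 6 = \frac{17}{3} \approx 5.6667$)
$6 \left(-18\right) \left(\frac{2}{1 - 3} + \frac{U}{9}\right) = 6 \left(-18\right) \left(\frac{2}{1 - 3} + \frac{17}{3 \cdot 9}\right) = - 108 \left(\frac{2}{1 - 3} + \frac{17}{3} \cdot \frac{1}{9}\right) = - 108 \left(\frac{2}{-2} + \frac{17}{27}\right) = - 108 \left(2 \left(- \frac{1}{2}\right) + \frac{17}{27}\right) = - 108 \left(-1 + \frac{17}{27}\right) = \left(-108\right) \left(- \frac{10}{27}\right) = 40$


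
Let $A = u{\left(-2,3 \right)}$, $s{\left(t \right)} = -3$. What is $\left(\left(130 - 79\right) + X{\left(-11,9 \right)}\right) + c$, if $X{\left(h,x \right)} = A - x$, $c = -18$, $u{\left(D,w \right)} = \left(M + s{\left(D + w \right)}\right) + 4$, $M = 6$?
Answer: $31$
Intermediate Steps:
$u{\left(D,w \right)} = 7$ ($u{\left(D,w \right)} = \left(6 - 3\right) + 4 = 3 + 4 = 7$)
$A = 7$
$X{\left(h,x \right)} = 7 - x$
$\left(\left(130 - 79\right) + X{\left(-11,9 \right)}\right) + c = \left(\left(130 - 79\right) + \left(7 - 9\right)\right) - 18 = \left(51 + \left(7 - 9\right)\right) - 18 = \left(51 - 2\right) - 18 = 49 - 18 = 31$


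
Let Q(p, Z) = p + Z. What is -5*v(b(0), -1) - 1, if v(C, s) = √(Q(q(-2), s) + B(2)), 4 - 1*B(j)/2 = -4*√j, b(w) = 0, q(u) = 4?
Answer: -1 - 5*√(11 + 8*√2) ≈ -24.619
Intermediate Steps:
Q(p, Z) = Z + p
B(j) = 8 + 8*√j (B(j) = 8 - (-8)*√j = 8 + 8*√j)
v(C, s) = √(12 + s + 8*√2) (v(C, s) = √((s + 4) + (8 + 8*√2)) = √((4 + s) + (8 + 8*√2)) = √(12 + s + 8*√2))
-5*v(b(0), -1) - 1 = -5*√(12 - 1 + 8*√2) - 1 = -5*√(11 + 8*√2) - 1 = -1 - 5*√(11 + 8*√2)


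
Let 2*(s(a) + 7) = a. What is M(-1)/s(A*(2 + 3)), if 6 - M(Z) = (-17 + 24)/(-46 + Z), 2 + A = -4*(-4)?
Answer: 289/1316 ≈ 0.21960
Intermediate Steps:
A = 14 (A = -2 - 4*(-4) = -2 + 16 = 14)
s(a) = -7 + a/2
M(Z) = 6 - 7/(-46 + Z) (M(Z) = 6 - (-17 + 24)/(-46 + Z) = 6 - 7/(-46 + Z))
M(-1)/s(A*(2 + 3)) = ((-283 + 6*(-1))/(-46 - 1))/(-7 + (14*(2 + 3))/2) = ((-283 - 6)/(-47))/(-7 + (14*5)/2) = (-1/47*(-289))/(-7 + (½)*70) = 289/(47*(-7 + 35)) = (289/47)/28 = (289/47)*(1/28) = 289/1316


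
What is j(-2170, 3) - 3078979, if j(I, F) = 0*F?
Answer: -3078979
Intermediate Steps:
j(I, F) = 0
j(-2170, 3) - 3078979 = 0 - 3078979 = -3078979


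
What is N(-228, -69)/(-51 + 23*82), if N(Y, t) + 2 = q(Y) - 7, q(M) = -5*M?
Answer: 1131/1835 ≈ 0.61635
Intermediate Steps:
N(Y, t) = -9 - 5*Y (N(Y, t) = -2 + (-5*Y - 7) = -2 + (-7 - 5*Y) = -9 - 5*Y)
N(-228, -69)/(-51 + 23*82) = (-9 - 5*(-228))/(-51 + 23*82) = (-9 + 1140)/(-51 + 1886) = 1131/1835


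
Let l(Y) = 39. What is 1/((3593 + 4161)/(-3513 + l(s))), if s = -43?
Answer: -1737/3877 ≈ -0.44803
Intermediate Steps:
1/((3593 + 4161)/(-3513 + l(s))) = 1/((3593 + 4161)/(-3513 + 39)) = 1/(7754/(-3474)) = 1/(7754*(-1/3474)) = 1/(-3877/1737) = -1737/3877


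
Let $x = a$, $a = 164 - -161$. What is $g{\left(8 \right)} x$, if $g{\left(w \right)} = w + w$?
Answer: $5200$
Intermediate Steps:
$a = 325$ ($a = 164 + 161 = 325$)
$g{\left(w \right)} = 2 w$
$x = 325$
$g{\left(8 \right)} x = 2 \cdot 8 \cdot 325 = 16 \cdot 325 = 5200$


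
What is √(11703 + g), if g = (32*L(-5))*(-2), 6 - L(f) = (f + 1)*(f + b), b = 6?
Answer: √11063 ≈ 105.18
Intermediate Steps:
L(f) = 6 - (1 + f)*(6 + f) (L(f) = 6 - (f + 1)*(f + 6) = 6 - (1 + f)*(6 + f))
g = -640 (g = (32*(-5*(-7 - 1*(-5))))*(-2) = (32*(-5*(-7 + 5)))*(-2) = (32*(-5*(-2)))*(-2) = (32*10)*(-2) = 320*(-2) = -640)
√(11703 + g) = √(11703 - 640) = √11063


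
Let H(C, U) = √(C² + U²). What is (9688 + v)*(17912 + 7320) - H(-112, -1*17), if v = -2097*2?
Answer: 138624608 - √12833 ≈ 1.3862e+8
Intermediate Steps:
v = -4194
(9688 + v)*(17912 + 7320) - H(-112, -1*17) = (9688 - 4194)*(17912 + 7320) - √((-112)² + (-1*17)²) = 5494*25232 - √(12544 + (-17)²) = 138624608 - √(12544 + 289) = 138624608 - √12833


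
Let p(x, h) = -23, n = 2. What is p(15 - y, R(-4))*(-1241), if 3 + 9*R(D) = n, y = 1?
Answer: 28543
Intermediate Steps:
R(D) = -⅑ (R(D) = -⅓ + (⅑)*2 = -⅓ + 2/9 = -⅑)
p(15 - y, R(-4))*(-1241) = -23*(-1241) = 28543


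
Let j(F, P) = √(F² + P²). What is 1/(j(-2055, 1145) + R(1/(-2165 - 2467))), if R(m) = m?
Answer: 4632/118735389187199 + 107277120*√221362/118735389187199 ≈ 0.00042509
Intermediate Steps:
1/(j(-2055, 1145) + R(1/(-2165 - 2467))) = 1/(√((-2055)² + 1145²) + 1/(-2165 - 2467)) = 1/(√(4223025 + 1311025) + 1/(-4632)) = 1/(√5534050 - 1/4632) = 1/(5*√221362 - 1/4632) = 1/(-1/4632 + 5*√221362)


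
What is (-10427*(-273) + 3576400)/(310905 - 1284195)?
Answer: -6422971/973290 ≈ -6.5992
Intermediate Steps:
(-10427*(-273) + 3576400)/(310905 - 1284195) = (2846571 + 3576400)/(-973290) = 6422971*(-1/973290) = -6422971/973290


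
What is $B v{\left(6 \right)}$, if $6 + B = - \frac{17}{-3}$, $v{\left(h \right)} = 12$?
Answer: $-4$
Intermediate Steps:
$B = - \frac{1}{3}$ ($B = -6 - \frac{17}{-3} = -6 - - \frac{17}{3} = -6 + \frac{17}{3} = - \frac{1}{3} \approx -0.33333$)
$B v{\left(6 \right)} = \left(- \frac{1}{3}\right) 12 = -4$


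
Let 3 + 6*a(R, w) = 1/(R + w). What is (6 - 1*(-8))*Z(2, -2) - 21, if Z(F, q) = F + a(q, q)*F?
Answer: -49/6 ≈ -8.1667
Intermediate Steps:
a(R, w) = -½ + 1/(6*(R + w))
Z(F, q) = F + F*(⅙ - q)/(2*q) (Z(F, q) = F + ((⅙ - q/2 - q/2)/(q + q))*F = F + ((⅙ - q)/((2*q)))*F = F + ((1/(2*q))*(⅙ - q))*F = F + ((⅙ - q)/(2*q))*F = F + F*(⅙ - q)/(2*q))
(6 - 1*(-8))*Z(2, -2) - 21 = (6 - 1*(-8))*((½)*2 + (1/12)*2/(-2)) - 21 = (6 + 8)*(1 + (1/12)*2*(-½)) - 21 = 14*(1 - 1/12) - 21 = 14*(11/12) - 21 = 77/6 - 21 = -49/6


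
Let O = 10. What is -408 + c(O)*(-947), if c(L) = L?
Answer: -9878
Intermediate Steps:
-408 + c(O)*(-947) = -408 + 10*(-947) = -408 - 9470 = -9878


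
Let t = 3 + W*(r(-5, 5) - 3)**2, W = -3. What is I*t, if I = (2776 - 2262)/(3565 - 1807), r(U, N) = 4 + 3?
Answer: -3855/293 ≈ -13.157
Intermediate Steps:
r(U, N) = 7
I = 257/879 (I = 514/1758 = 514*(1/1758) = 257/879 ≈ 0.29238)
t = -45 (t = 3 - 3*(7 - 3)**2 = 3 - 3*4**2 = 3 - 3*16 = 3 - 48 = -45)
I*t = (257/879)*(-45) = -3855/293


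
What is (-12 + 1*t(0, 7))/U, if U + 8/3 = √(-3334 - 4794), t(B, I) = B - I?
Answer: 57/9152 + 171*I*√127/9152 ≈ 0.0062281 + 0.21056*I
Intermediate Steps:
U = -8/3 + 8*I*√127 (U = -8/3 + √(-3334 - 4794) = -8/3 + √(-8128) = -8/3 + 8*I*√127 ≈ -2.6667 + 90.155*I)
(-12 + 1*t(0, 7))/U = (-12 + 1*(0 - 1*7))/(-8/3 + 8*I*√127) = (-12 + 1*(0 - 7))/(-8/3 + 8*I*√127) = (-12 + 1*(-7))/(-8/3 + 8*I*√127) = (-12 - 7)/(-8/3 + 8*I*√127) = -19/(-8/3 + 8*I*√127)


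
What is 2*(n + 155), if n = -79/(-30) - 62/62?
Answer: 4699/15 ≈ 313.27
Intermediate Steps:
n = 49/30 (n = -79*(-1/30) - 62*1/62 = 79/30 - 1 = 49/30 ≈ 1.6333)
2*(n + 155) = 2*(49/30 + 155) = 2*(4699/30) = 4699/15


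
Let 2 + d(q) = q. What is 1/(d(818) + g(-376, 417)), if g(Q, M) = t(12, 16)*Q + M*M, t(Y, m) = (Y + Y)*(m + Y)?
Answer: -1/77967 ≈ -1.2826e-5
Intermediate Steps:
d(q) = -2 + q
t(Y, m) = 2*Y*(Y + m) (t(Y, m) = (2*Y)*(Y + m) = 2*Y*(Y + m))
g(Q, M) = M² + 672*Q (g(Q, M) = (2*12*(12 + 16))*Q + M*M = (2*12*28)*Q + M² = 672*Q + M² = M² + 672*Q)
1/(d(818) + g(-376, 417)) = 1/((-2 + 818) + (417² + 672*(-376))) = 1/(816 + (173889 - 252672)) = 1/(816 - 78783) = 1/(-77967) = -1/77967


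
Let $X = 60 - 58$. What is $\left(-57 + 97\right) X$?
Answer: $80$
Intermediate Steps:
$X = 2$
$\left(-57 + 97\right) X = \left(-57 + 97\right) 2 = 40 \cdot 2 = 80$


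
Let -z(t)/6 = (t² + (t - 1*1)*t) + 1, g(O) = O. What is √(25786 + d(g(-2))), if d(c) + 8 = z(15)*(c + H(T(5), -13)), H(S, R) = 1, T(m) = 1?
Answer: √28394 ≈ 168.51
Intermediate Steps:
z(t) = -6 - 6*t² - 6*t*(-1 + t) (z(t) = -6*((t² + (t - 1*1)*t) + 1) = -6*((t² + (t - 1)*t) + 1) = -6*((t² + (-1 + t)*t) + 1) = -6*((t² + t*(-1 + t)) + 1) = -6*(1 + t² + t*(-1 + t)) = -6 - 6*t² - 6*t*(-1 + t))
d(c) = -2624 - 2616*c (d(c) = -8 + (-6 - 12*15² + 6*15)*(c + 1) = -8 + (-6 - 12*225 + 90)*(1 + c) = -8 + (-6 - 2700 + 90)*(1 + c) = -8 - 2616*(1 + c) = -8 + (-2616 - 2616*c) = -2624 - 2616*c)
√(25786 + d(g(-2))) = √(25786 + (-2624 - 2616*(-2))) = √(25786 + (-2624 + 5232)) = √(25786 + 2608) = √28394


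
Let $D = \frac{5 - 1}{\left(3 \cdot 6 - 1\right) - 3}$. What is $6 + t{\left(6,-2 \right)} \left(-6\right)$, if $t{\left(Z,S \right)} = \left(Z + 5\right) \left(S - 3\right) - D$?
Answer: $\frac{2364}{7} \approx 337.71$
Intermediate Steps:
$D = \frac{2}{7}$ ($D = \frac{4}{\left(18 - 1\right) - 3} = \frac{4}{17 - 3} = \frac{4}{14} = 4 \cdot \frac{1}{14} = \frac{2}{7} \approx 0.28571$)
$t{\left(Z,S \right)} = - \frac{2}{7} + \left(-3 + S\right) \left(5 + Z\right)$ ($t{\left(Z,S \right)} = \left(Z + 5\right) \left(S - 3\right) - \frac{2}{7} = \left(5 + Z\right) \left(-3 + S\right) - \frac{2}{7} = \left(-3 + S\right) \left(5 + Z\right) - \frac{2}{7} = - \frac{2}{7} + \left(-3 + S\right) \left(5 + Z\right)$)
$6 + t{\left(6,-2 \right)} \left(-6\right) = 6 + \left(- \frac{107}{7} - 18 + 5 \left(-2\right) - 12\right) \left(-6\right) = 6 + \left(- \frac{107}{7} - 18 - 10 - 12\right) \left(-6\right) = 6 - - \frac{2322}{7} = 6 + \frac{2322}{7} = \frac{2364}{7}$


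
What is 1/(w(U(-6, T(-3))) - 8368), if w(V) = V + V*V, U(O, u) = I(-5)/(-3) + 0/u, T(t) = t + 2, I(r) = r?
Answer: -9/75272 ≈ -0.00011957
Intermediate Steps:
T(t) = 2 + t
U(O, u) = 5/3 (U(O, u) = -5/(-3) + 0/u = -5*(-⅓) + 0 = 5/3 + 0 = 5/3)
w(V) = V + V²
1/(w(U(-6, T(-3))) - 8368) = 1/(5*(1 + 5/3)/3 - 8368) = 1/((5/3)*(8/3) - 8368) = 1/(40/9 - 8368) = 1/(-75272/9) = -9/75272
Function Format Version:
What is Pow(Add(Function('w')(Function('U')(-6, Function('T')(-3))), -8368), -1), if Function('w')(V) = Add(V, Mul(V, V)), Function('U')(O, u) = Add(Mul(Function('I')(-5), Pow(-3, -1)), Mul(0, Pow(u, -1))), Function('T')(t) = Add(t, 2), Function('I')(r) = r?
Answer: Rational(-9, 75272) ≈ -0.00011957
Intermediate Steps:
Function('T')(t) = Add(2, t)
Function('U')(O, u) = Rational(5, 3) (Function('U')(O, u) = Add(Mul(-5, Pow(-3, -1)), Mul(0, Pow(u, -1))) = Add(Mul(-5, Rational(-1, 3)), 0) = Add(Rational(5, 3), 0) = Rational(5, 3))
Function('w')(V) = Add(V, Pow(V, 2))
Pow(Add(Function('w')(Function('U')(-6, Function('T')(-3))), -8368), -1) = Pow(Add(Mul(Rational(5, 3), Add(1, Rational(5, 3))), -8368), -1) = Pow(Add(Mul(Rational(5, 3), Rational(8, 3)), -8368), -1) = Pow(Add(Rational(40, 9), -8368), -1) = Pow(Rational(-75272, 9), -1) = Rational(-9, 75272)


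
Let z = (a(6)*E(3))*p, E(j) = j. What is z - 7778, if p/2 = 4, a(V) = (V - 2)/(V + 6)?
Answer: -7770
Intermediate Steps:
a(V) = (-2 + V)/(6 + V)
p = 8 (p = 2*4 = 8)
z = 8 (z = (((-2 + 6)/(6 + 6))*3)*8 = ((4/12)*3)*8 = (((1/12)*4)*3)*8 = ((1/3)*3)*8 = 1*8 = 8)
z - 7778 = 8 - 7778 = -7770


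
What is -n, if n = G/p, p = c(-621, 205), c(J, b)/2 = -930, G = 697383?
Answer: 232461/620 ≈ 374.94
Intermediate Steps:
c(J, b) = -1860 (c(J, b) = 2*(-930) = -1860)
p = -1860
n = -232461/620 (n = 697383/(-1860) = 697383*(-1/1860) = -232461/620 ≈ -374.94)
-n = -1*(-232461/620) = 232461/620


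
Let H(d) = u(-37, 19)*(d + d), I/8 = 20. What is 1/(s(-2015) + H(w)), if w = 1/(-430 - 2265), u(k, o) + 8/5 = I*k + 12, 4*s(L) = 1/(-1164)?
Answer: 62739600/275137501 ≈ 0.22803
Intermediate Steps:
I = 160 (I = 8*20 = 160)
s(L) = -1/4656 (s(L) = (¼)/(-1164) = (¼)*(-1/1164) = -1/4656)
u(k, o) = 52/5 + 160*k (u(k, o) = -8/5 + (160*k + 12) = -8/5 + (12 + 160*k) = 52/5 + 160*k)
w = -1/2695 (w = 1/(-2695) = -1/2695 ≈ -0.00037106)
H(d) = -59096*d/5 (H(d) = (52/5 + 160*(-37))*(d + d) = (52/5 - 5920)*(2*d) = -59096*d/5)
1/(s(-2015) + H(w)) = 1/(-1/4656 - 59096/5*(-1/2695)) = 1/(-1/4656 + 59096/13475) = 1/(275137501/62739600) = 62739600/275137501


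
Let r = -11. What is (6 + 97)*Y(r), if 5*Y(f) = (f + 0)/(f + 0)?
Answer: 103/5 ≈ 20.600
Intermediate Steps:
Y(f) = 1/5 (Y(f) = ((f + 0)/(f + 0))/5 = (f/f)/5 = (1/5)*1 = 1/5)
(6 + 97)*Y(r) = (6 + 97)*(1/5) = 103*(1/5) = 103/5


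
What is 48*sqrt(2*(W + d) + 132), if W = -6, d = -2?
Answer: 96*sqrt(29) ≈ 516.98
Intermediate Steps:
48*sqrt(2*(W + d) + 132) = 48*sqrt(2*(-6 - 2) + 132) = 48*sqrt(2*(-8) + 132) = 48*sqrt(-16 + 132) = 48*sqrt(116) = 48*(2*sqrt(29)) = 96*sqrt(29)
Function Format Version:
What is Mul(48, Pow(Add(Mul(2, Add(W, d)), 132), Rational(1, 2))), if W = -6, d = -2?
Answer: Mul(96, Pow(29, Rational(1, 2))) ≈ 516.98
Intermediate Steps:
Mul(48, Pow(Add(Mul(2, Add(W, d)), 132), Rational(1, 2))) = Mul(48, Pow(Add(Mul(2, Add(-6, -2)), 132), Rational(1, 2))) = Mul(48, Pow(Add(Mul(2, -8), 132), Rational(1, 2))) = Mul(48, Pow(Add(-16, 132), Rational(1, 2))) = Mul(48, Pow(116, Rational(1, 2))) = Mul(48, Mul(2, Pow(29, Rational(1, 2)))) = Mul(96, Pow(29, Rational(1, 2)))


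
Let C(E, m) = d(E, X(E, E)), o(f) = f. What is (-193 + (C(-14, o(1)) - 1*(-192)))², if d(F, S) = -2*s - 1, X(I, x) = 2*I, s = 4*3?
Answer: 676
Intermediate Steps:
s = 12
d(F, S) = -25 (d(F, S) = -2*12 - 1 = -24 - 1 = -25)
C(E, m) = -25
(-193 + (C(-14, o(1)) - 1*(-192)))² = (-193 + (-25 - 1*(-192)))² = (-193 + (-25 + 192))² = (-193 + 167)² = (-26)² = 676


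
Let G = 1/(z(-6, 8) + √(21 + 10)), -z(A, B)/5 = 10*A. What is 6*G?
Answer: 1800/89969 - 6*√31/89969 ≈ 0.019636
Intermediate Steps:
z(A, B) = -50*A
G = 1/(300 + √31) (G = 1/(-50*(-6) + √(21 + 10)) = 1/(300 + √31) ≈ 0.0032726)
6*G = 6*(300/89969 - √31/89969) = 1800/89969 - 6*√31/89969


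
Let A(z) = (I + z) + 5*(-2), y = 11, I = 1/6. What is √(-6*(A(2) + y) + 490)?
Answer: √471 ≈ 21.703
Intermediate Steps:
I = ⅙ ≈ 0.16667
A(z) = -59/6 + z (A(z) = (⅙ + z) + 5*(-2) = (⅙ + z) - 10 = -59/6 + z)
√(-6*(A(2) + y) + 490) = √(-6*((-59/6 + 2) + 11) + 490) = √(-6*(-47/6 + 11) + 490) = √(-6*19/6 + 490) = √(-19 + 490) = √471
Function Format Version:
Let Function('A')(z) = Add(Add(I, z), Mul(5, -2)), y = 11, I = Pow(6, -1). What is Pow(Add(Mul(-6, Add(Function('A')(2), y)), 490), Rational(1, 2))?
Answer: Pow(471, Rational(1, 2)) ≈ 21.703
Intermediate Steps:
I = Rational(1, 6) ≈ 0.16667
Function('A')(z) = Add(Rational(-59, 6), z) (Function('A')(z) = Add(Add(Rational(1, 6), z), Mul(5, -2)) = Add(Add(Rational(1, 6), z), -10) = Add(Rational(-59, 6), z))
Pow(Add(Mul(-6, Add(Function('A')(2), y)), 490), Rational(1, 2)) = Pow(Add(Mul(-6, Add(Add(Rational(-59, 6), 2), 11)), 490), Rational(1, 2)) = Pow(Add(Mul(-6, Add(Rational(-47, 6), 11)), 490), Rational(1, 2)) = Pow(Add(Mul(-6, Rational(19, 6)), 490), Rational(1, 2)) = Pow(Add(-19, 490), Rational(1, 2)) = Pow(471, Rational(1, 2))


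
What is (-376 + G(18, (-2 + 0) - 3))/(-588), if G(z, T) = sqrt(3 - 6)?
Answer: 94/147 - I*sqrt(3)/588 ≈ 0.63946 - 0.0029457*I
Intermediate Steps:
G(z, T) = I*sqrt(3) (G(z, T) = sqrt(-3) = I*sqrt(3))
(-376 + G(18, (-2 + 0) - 3))/(-588) = (-376 + I*sqrt(3))/(-588) = (-376 + I*sqrt(3))*(-1/588) = 94/147 - I*sqrt(3)/588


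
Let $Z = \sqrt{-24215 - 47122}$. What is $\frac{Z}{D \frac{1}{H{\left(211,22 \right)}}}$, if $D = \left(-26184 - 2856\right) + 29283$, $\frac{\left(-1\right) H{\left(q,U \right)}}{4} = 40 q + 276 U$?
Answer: $- \frac{58048 i \sqrt{71337}}{243} \approx - 63803.0 i$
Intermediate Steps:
$Z = i \sqrt{71337}$ ($Z = \sqrt{-71337} = i \sqrt{71337} \approx 267.09 i$)
$H{\left(q,U \right)} = - 1104 U - 160 q$ ($H{\left(q,U \right)} = - 4 \left(40 q + 276 U\right) = - 1104 U - 160 q$)
$D = 243$ ($D = -29040 + 29283 = 243$)
$\frac{Z}{D \frac{1}{H{\left(211,22 \right)}}} = \frac{i \sqrt{71337}}{243 \frac{1}{\left(-1104\right) 22 - 33760}} = \frac{i \sqrt{71337}}{243 \frac{1}{-24288 - 33760}} = \frac{i \sqrt{71337}}{243 \frac{1}{-58048}} = \frac{i \sqrt{71337}}{243 \left(- \frac{1}{58048}\right)} = \frac{i \sqrt{71337}}{- \frac{243}{58048}} = i \sqrt{71337} \left(- \frac{58048}{243}\right) = - \frac{58048 i \sqrt{71337}}{243}$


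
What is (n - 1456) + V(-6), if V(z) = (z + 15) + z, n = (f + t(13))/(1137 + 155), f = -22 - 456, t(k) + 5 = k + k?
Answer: -1877733/1292 ≈ -1453.4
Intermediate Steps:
t(k) = -5 + 2*k (t(k) = -5 + (k + k) = -5 + 2*k)
f = -478
n = -457/1292 (n = (-478 + (-5 + 2*13))/(1137 + 155) = (-478 + (-5 + 26))/1292 = (-478 + 21)*(1/1292) = -457*1/1292 = -457/1292 ≈ -0.35371)
V(z) = 15 + 2*z (V(z) = (15 + z) + z = 15 + 2*z)
(n - 1456) + V(-6) = (-457/1292 - 1456) + (15 + 2*(-6)) = -1881609/1292 + (15 - 12) = -1881609/1292 + 3 = -1877733/1292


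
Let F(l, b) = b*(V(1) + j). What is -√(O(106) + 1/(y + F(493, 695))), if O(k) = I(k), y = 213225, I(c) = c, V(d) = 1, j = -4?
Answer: -√131263632465/35190 ≈ -10.296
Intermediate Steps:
F(l, b) = -3*b (F(l, b) = b*(1 - 4) = b*(-3) = -3*b)
O(k) = k
-√(O(106) + 1/(y + F(493, 695))) = -√(106 + 1/(213225 - 3*695)) = -√(106 + 1/(213225 - 2085)) = -√(106 + 1/211140) = -√(22380841/211140) = -√131263632465/35190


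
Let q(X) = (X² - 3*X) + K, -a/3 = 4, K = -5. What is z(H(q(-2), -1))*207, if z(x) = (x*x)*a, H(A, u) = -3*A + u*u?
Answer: -486864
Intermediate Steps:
a = -12 (a = -3*4 = -12)
q(X) = -5 + X² - 3*X (q(X) = (X² - 3*X) - 5 = -5 + X² - 3*X)
H(A, u) = u² - 3*A (H(A, u) = -3*A + u² = u² - 3*A)
z(x) = -12*x² (z(x) = (x*x)*(-12) = x²*(-12) = -12*x²)
z(H(q(-2), -1))*207 = -12*((-1)² - 3*(-5 + (-2)² - 3*(-2)))²*207 = -12*(1 - 3*(-5 + 4 + 6))²*207 = -12*(1 - 3*5)²*207 = -12*(1 - 15)²*207 = -12*(-14)²*207 = -12*196*207 = -2352*207 = -486864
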